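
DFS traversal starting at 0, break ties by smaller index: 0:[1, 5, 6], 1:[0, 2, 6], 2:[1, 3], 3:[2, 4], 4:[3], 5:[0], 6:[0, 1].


DFS stack-based: start with [0]
Visit order: [0, 1, 2, 3, 4, 6, 5]


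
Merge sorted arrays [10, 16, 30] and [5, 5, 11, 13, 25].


Compare heads, take smaller each step.
Merged: [5, 5, 10, 11, 13, 16, 25, 30]


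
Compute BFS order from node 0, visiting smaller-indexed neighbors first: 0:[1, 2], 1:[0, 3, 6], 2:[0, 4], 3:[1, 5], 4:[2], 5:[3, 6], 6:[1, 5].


BFS queue: start with [0]
Visit order: [0, 1, 2, 3, 6, 4, 5]


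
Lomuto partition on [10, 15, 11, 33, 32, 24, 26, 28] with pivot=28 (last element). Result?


Elements <= 28 go left of pivot.
Result: [10, 15, 11, 24, 26, 28, 32, 33], pivot at index 5


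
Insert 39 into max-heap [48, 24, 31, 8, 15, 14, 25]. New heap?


Append 39: [48, 24, 31, 8, 15, 14, 25, 39]
Bubble up: swap idx 7(39) with idx 3(8); swap idx 3(39) with idx 1(24)
Result: [48, 39, 31, 24, 15, 14, 25, 8]


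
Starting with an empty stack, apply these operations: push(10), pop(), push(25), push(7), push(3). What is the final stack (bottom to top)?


push(10) -> [10]
pop() returns 10 -> []
push(25) -> [25]
push(7) -> [25, 7]
push(3) -> [25, 7, 3]
Final stack (bottom to top): [25, 7, 3]


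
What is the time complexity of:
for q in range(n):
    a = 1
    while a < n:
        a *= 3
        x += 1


Per nesting level: O(n) * O(log n) = O(n log n)
Complexity: O(n log n)


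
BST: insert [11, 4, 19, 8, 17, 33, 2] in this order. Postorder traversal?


Root = 11; build tree by BST insertion.
Postorder traversal: [2, 8, 4, 17, 33, 19, 11]


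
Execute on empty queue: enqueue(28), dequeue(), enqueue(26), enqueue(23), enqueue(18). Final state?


enqueue(28) -> [28]
dequeue() returns 28 -> []
enqueue(26) -> [26]
enqueue(23) -> [26, 23]
enqueue(18) -> [26, 23, 18]
Final queue (front to back): [26, 23, 18]


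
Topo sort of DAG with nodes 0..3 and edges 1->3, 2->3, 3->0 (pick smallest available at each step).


Kahn's algorithm, process smallest node first
Order: [1, 2, 3, 0]


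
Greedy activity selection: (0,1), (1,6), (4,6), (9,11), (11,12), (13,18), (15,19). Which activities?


Greedy: pick earliest-ending, then skip overlaps.
Selected (5 activities): [(0, 1), (1, 6), (9, 11), (11, 12), (13, 18)]


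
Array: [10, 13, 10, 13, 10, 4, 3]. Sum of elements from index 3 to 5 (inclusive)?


Prefix sums: [0, 10, 23, 33, 46, 56, 60, 63]
Sum[3..5] = prefix[6] - prefix[3] = 60 - 33 = 27


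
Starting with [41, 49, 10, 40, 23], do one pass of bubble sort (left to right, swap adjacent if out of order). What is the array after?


After one pass: [41, 10, 40, 23, 49]


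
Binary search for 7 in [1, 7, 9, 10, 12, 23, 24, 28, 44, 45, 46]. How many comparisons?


Search for 7:
[0,10] mid=5 arr[5]=23
[0,4] mid=2 arr[2]=9
[0,1] mid=0 arr[0]=1
[1,1] mid=1 arr[1]=7
Total: 4 comparisons


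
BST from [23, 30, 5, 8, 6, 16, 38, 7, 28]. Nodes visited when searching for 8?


BST root = 23
Search for 8: compare at each node
Path: [23, 5, 8]


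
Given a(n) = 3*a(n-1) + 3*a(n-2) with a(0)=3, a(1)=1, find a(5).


Build bottom-up:
...a(3)=39, a(4)=153, a(5)=3*153+3*39=576


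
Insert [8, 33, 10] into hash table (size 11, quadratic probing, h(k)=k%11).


Insertions: 8->slot 8; 33->slot 0; 10->slot 10
Table: [33, None, None, None, None, None, None, None, 8, None, 10]


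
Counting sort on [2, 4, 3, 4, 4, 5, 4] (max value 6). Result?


Count array: [0, 0, 1, 1, 4, 1, 0]
Reconstruct: [2, 3, 4, 4, 4, 4, 5]


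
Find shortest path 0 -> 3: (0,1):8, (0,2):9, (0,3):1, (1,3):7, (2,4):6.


Dijkstra from 0:
Distances: {0: 0, 1: 8, 2: 9, 3: 1, 4: 15}
Shortest distance to 3 = 1, path = [0, 3]


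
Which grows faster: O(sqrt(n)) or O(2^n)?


sublinear grows slower than exponential
O(sqrt(n)) is asymptotically smaller; O(2^n) grows faster


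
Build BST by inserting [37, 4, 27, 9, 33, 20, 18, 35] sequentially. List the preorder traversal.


Root = 37; build tree by BST insertion.
Preorder traversal: [37, 4, 27, 9, 20, 18, 33, 35]


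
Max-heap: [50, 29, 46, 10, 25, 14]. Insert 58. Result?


Append 58: [50, 29, 46, 10, 25, 14, 58]
Bubble up: swap idx 6(58) with idx 2(46); swap idx 2(58) with idx 0(50)
Result: [58, 29, 50, 10, 25, 14, 46]


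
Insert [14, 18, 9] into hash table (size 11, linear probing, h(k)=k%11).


Insertions: 14->slot 3; 18->slot 7; 9->slot 9
Table: [None, None, None, 14, None, None, None, 18, None, 9, None]


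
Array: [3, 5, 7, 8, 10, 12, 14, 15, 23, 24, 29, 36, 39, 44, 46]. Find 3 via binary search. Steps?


Search for 3:
[0,14] mid=7 arr[7]=15
[0,6] mid=3 arr[3]=8
[0,2] mid=1 arr[1]=5
[0,0] mid=0 arr[0]=3
Total: 4 comparisons


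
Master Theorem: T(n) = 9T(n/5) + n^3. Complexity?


a=9, b=5, c=3. log_5(9)=1.365 < c=3. Case 3: O(n^c) = O(n^3)
Complexity: O(n^3)


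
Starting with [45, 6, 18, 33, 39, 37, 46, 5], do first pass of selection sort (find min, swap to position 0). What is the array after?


After one pass: [5, 6, 18, 33, 39, 37, 46, 45]


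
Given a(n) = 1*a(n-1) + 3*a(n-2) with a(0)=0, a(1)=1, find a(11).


Build bottom-up:
...a(9)=508, a(10)=1159, a(11)=1*1159+3*508=2683


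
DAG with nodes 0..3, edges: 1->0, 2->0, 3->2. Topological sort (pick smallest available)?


Kahn's algorithm, process smallest node first
Order: [1, 3, 2, 0]


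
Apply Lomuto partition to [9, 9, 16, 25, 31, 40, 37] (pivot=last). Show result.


Elements <= 37 go left of pivot.
Result: [9, 9, 16, 25, 31, 37, 40], pivot at index 5


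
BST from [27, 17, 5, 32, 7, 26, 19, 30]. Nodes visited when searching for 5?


BST root = 27
Search for 5: compare at each node
Path: [27, 17, 5]


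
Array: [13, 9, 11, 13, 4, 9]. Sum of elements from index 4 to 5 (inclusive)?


Prefix sums: [0, 13, 22, 33, 46, 50, 59]
Sum[4..5] = prefix[6] - prefix[4] = 59 - 46 = 13


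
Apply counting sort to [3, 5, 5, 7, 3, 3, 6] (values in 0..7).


Count array: [0, 0, 0, 3, 0, 2, 1, 1]
Reconstruct: [3, 3, 3, 5, 5, 6, 7]


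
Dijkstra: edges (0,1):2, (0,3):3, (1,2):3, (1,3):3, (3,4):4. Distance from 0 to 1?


Dijkstra from 0:
Distances: {0: 0, 1: 2, 2: 5, 3: 3, 4: 7}
Shortest distance to 1 = 2, path = [0, 1]


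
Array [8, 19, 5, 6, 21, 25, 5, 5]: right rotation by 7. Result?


Right rotate by 7: [19, 5, 6, 21, 25, 5, 5, 8]


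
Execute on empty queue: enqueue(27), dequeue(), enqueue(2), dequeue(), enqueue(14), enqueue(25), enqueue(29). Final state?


enqueue(27) -> [27]
dequeue() returns 27 -> []
enqueue(2) -> [2]
dequeue() returns 2 -> []
enqueue(14) -> [14]
enqueue(25) -> [14, 25]
enqueue(29) -> [14, 25, 29]
Final queue (front to back): [14, 25, 29]


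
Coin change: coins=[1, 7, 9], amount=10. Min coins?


dp[0]=0; dp[i]=1+min(dp[i-c] for c in coins)
...dp[5]=5, dp[6]=6, dp[7]=1, dp[8]=2, dp[9]=1, dp[10]=2
Minimum coins for 10 = 2


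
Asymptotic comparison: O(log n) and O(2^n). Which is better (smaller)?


logarithmic grows slower than exponential
O(log n) is asymptotically smaller; O(2^n) grows faster


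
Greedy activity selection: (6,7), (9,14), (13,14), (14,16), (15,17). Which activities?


Greedy: pick earliest-ending, then skip overlaps.
Selected (3 activities): [(6, 7), (9, 14), (14, 16)]


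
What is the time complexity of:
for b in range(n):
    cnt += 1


Per nesting level: O(n) = O(n)
Complexity: O(n)


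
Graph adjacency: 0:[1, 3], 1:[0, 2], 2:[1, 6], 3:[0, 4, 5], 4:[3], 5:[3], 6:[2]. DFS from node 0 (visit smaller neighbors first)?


DFS stack-based: start with [0]
Visit order: [0, 1, 2, 6, 3, 4, 5]


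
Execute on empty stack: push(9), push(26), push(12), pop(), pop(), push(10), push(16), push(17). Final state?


push(9) -> [9]
push(26) -> [9, 26]
push(12) -> [9, 26, 12]
pop() returns 12 -> [9, 26]
pop() returns 26 -> [9]
push(10) -> [9, 10]
push(16) -> [9, 10, 16]
push(17) -> [9, 10, 16, 17]
Final stack (bottom to top): [9, 10, 16, 17]


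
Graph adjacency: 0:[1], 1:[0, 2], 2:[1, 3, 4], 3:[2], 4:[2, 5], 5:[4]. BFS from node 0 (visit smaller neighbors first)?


BFS queue: start with [0]
Visit order: [0, 1, 2, 3, 4, 5]


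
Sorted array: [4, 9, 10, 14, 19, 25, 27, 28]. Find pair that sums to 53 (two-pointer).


Two pointers: lo=0, hi=7
Found pair: (25, 28) summing to 53


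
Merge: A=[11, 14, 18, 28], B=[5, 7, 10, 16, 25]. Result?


Compare heads, take smaller each step.
Merged: [5, 7, 10, 11, 14, 16, 18, 25, 28]


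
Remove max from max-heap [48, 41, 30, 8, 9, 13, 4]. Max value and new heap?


Max = 48
Replace root with last, heapify down
Resulting heap: [41, 9, 30, 8, 4, 13]


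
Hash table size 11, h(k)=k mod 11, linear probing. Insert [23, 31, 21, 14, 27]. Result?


Insertions: 23->slot 1; 31->slot 9; 21->slot 10; 14->slot 3; 27->slot 5
Table: [None, 23, None, 14, None, 27, None, None, None, 31, 21]


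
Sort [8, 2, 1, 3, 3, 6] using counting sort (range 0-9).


Count array: [0, 1, 1, 2, 0, 0, 1, 0, 1, 0]
Reconstruct: [1, 2, 3, 3, 6, 8]


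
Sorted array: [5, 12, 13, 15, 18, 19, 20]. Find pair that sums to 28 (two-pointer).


Two pointers: lo=0, hi=6
Found pair: (13, 15) summing to 28


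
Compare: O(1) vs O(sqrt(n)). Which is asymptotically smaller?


constant grows slower than sublinear
O(1) is asymptotically smaller; O(sqrt(n)) grows faster


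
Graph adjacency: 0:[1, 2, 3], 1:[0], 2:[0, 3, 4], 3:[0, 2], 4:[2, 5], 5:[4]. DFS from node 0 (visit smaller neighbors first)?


DFS stack-based: start with [0]
Visit order: [0, 1, 2, 3, 4, 5]


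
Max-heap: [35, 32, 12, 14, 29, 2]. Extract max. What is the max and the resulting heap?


Max = 35
Replace root with last, heapify down
Resulting heap: [32, 29, 12, 14, 2]


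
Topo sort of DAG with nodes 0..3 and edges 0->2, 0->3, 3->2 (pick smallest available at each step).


Kahn's algorithm, process smallest node first
Order: [0, 1, 3, 2]


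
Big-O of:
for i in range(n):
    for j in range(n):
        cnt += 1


Per nesting level: O(n) * O(n) = O(n^2)
Complexity: O(n^2)


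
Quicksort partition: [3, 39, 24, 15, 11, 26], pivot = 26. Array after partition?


Elements <= 26 go left of pivot.
Result: [3, 24, 15, 11, 26, 39], pivot at index 4


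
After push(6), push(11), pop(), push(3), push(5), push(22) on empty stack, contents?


push(6) -> [6]
push(11) -> [6, 11]
pop() returns 11 -> [6]
push(3) -> [6, 3]
push(5) -> [6, 3, 5]
push(22) -> [6, 3, 5, 22]
Final stack (bottom to top): [6, 3, 5, 22]


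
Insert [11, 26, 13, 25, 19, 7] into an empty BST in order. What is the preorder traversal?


Root = 11; build tree by BST insertion.
Preorder traversal: [11, 7, 26, 13, 25, 19]


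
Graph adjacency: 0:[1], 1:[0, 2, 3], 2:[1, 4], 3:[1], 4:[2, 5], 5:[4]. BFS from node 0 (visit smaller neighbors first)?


BFS queue: start with [0]
Visit order: [0, 1, 2, 3, 4, 5]


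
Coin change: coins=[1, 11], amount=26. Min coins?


dp[0]=0; dp[i]=1+min(dp[i-c] for c in coins)
...dp[21]=11, dp[22]=2, dp[23]=3, dp[24]=4, dp[25]=5, dp[26]=6
Minimum coins for 26 = 6


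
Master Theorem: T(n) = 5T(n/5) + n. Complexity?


a=5, b=5, c=1. log_5(5)=1 = c=1. Case 2: O(n^c log n) = O(n log n)
Complexity: O(n log n)


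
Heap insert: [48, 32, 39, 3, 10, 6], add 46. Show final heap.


Append 46: [48, 32, 39, 3, 10, 6, 46]
Bubble up: swap idx 6(46) with idx 2(39)
Result: [48, 32, 46, 3, 10, 6, 39]


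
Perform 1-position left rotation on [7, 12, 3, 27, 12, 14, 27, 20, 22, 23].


Left rotate by 1: [12, 3, 27, 12, 14, 27, 20, 22, 23, 7]


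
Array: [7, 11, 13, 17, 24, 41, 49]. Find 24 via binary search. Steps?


Search for 24:
[0,6] mid=3 arr[3]=17
[4,6] mid=5 arr[5]=41
[4,4] mid=4 arr[4]=24
Total: 3 comparisons


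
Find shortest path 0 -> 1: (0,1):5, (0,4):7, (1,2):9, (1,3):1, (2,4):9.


Dijkstra from 0:
Distances: {0: 0, 1: 5, 2: 14, 3: 6, 4: 7}
Shortest distance to 1 = 5, path = [0, 1]


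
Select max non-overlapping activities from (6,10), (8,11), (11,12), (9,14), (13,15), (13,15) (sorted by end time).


Greedy: pick earliest-ending, then skip overlaps.
Selected (3 activities): [(6, 10), (11, 12), (13, 15)]


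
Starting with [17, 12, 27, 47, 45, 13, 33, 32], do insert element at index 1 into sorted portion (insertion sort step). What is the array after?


After one pass: [12, 17, 27, 47, 45, 13, 33, 32]


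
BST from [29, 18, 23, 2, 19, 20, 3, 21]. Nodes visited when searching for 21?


BST root = 29
Search for 21: compare at each node
Path: [29, 18, 23, 19, 20, 21]


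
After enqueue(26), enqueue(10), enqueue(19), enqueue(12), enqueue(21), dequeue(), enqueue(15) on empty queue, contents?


enqueue(26) -> [26]
enqueue(10) -> [26, 10]
enqueue(19) -> [26, 10, 19]
enqueue(12) -> [26, 10, 19, 12]
enqueue(21) -> [26, 10, 19, 12, 21]
dequeue() returns 26 -> [10, 19, 12, 21]
enqueue(15) -> [10, 19, 12, 21, 15]
Final queue (front to back): [10, 19, 12, 21, 15]


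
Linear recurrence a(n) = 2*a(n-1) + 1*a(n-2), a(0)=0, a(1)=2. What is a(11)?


Build bottom-up:
...a(9)=1970, a(10)=4756, a(11)=2*4756+1*1970=11482


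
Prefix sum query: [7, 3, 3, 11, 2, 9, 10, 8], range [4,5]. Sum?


Prefix sums: [0, 7, 10, 13, 24, 26, 35, 45, 53]
Sum[4..5] = prefix[6] - prefix[4] = 35 - 24 = 11


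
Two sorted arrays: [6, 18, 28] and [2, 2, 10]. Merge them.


Compare heads, take smaller each step.
Merged: [2, 2, 6, 10, 18, 28]


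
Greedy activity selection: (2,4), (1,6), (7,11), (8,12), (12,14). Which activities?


Greedy: pick earliest-ending, then skip overlaps.
Selected (3 activities): [(2, 4), (7, 11), (12, 14)]


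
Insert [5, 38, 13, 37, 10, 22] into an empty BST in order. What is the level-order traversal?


Root = 5; build tree by BST insertion.
Level-Order traversal: [5, 38, 13, 10, 37, 22]


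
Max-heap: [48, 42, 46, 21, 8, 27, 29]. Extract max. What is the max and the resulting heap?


Max = 48
Replace root with last, heapify down
Resulting heap: [46, 42, 29, 21, 8, 27]


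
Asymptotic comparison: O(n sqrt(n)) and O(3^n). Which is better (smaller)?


n^1.5 grows slower than exponential (base 3)
O(n sqrt(n)) is asymptotically smaller; O(3^n) grows faster


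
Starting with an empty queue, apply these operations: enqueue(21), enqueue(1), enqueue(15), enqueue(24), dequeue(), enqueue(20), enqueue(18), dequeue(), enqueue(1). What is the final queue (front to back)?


enqueue(21) -> [21]
enqueue(1) -> [21, 1]
enqueue(15) -> [21, 1, 15]
enqueue(24) -> [21, 1, 15, 24]
dequeue() returns 21 -> [1, 15, 24]
enqueue(20) -> [1, 15, 24, 20]
enqueue(18) -> [1, 15, 24, 20, 18]
dequeue() returns 1 -> [15, 24, 20, 18]
enqueue(1) -> [15, 24, 20, 18, 1]
Final queue (front to back): [15, 24, 20, 18, 1]


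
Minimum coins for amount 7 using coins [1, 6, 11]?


dp[0]=0; dp[i]=1+min(dp[i-c] for c in coins)
...dp[2]=2, dp[3]=3, dp[4]=4, dp[5]=5, dp[6]=1, dp[7]=2
Minimum coins for 7 = 2


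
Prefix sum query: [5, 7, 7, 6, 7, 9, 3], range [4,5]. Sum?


Prefix sums: [0, 5, 12, 19, 25, 32, 41, 44]
Sum[4..5] = prefix[6] - prefix[4] = 41 - 25 = 16


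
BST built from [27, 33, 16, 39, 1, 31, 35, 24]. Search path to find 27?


BST root = 27
Search for 27: compare at each node
Path: [27]


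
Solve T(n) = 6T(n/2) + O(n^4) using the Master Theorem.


a=6, b=2, c=4. log_2(6)=2.585 < c=4. Case 3: O(n^c) = O(n^4)
Complexity: O(n^4)


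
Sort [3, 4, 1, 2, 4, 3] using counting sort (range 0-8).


Count array: [0, 1, 1, 2, 2, 0, 0, 0, 0]
Reconstruct: [1, 2, 3, 3, 4, 4]


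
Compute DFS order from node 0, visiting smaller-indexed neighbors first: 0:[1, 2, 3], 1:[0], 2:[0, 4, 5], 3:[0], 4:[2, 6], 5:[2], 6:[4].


DFS stack-based: start with [0]
Visit order: [0, 1, 2, 4, 6, 5, 3]


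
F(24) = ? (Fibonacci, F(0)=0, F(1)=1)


F(n)=F(n-1)+F(n-2)
...F(22)=17711, F(23)=28657, F(24)=46368


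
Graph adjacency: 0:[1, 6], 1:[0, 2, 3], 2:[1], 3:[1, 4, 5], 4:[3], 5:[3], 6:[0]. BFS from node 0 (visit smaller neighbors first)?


BFS queue: start with [0]
Visit order: [0, 1, 6, 2, 3, 4, 5]


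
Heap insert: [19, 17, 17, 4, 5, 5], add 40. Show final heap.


Append 40: [19, 17, 17, 4, 5, 5, 40]
Bubble up: swap idx 6(40) with idx 2(17); swap idx 2(40) with idx 0(19)
Result: [40, 17, 19, 4, 5, 5, 17]


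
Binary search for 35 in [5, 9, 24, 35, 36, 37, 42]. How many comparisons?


Search for 35:
[0,6] mid=3 arr[3]=35
Total: 1 comparisons


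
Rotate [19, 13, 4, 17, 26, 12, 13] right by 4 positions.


Right rotate by 4: [17, 26, 12, 13, 19, 13, 4]


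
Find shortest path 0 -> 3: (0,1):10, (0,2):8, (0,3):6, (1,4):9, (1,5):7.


Dijkstra from 0:
Distances: {0: 0, 1: 10, 2: 8, 3: 6, 4: 19, 5: 17}
Shortest distance to 3 = 6, path = [0, 3]


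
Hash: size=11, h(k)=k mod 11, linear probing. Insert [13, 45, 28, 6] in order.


Insertions: 13->slot 2; 45->slot 1; 28->slot 6; 6->slot 7
Table: [None, 45, 13, None, None, None, 28, 6, None, None, None]


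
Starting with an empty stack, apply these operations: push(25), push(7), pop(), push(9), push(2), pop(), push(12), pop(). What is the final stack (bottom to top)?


push(25) -> [25]
push(7) -> [25, 7]
pop() returns 7 -> [25]
push(9) -> [25, 9]
push(2) -> [25, 9, 2]
pop() returns 2 -> [25, 9]
push(12) -> [25, 9, 12]
pop() returns 12 -> [25, 9]
Final stack (bottom to top): [25, 9]


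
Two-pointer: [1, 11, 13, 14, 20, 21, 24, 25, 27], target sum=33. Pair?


Two pointers: lo=0, hi=8
Found pair: (13, 20) summing to 33


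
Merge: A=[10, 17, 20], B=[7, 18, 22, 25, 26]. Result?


Compare heads, take smaller each step.
Merged: [7, 10, 17, 18, 20, 22, 25, 26]


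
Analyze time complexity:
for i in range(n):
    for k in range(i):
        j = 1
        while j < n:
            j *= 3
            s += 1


Per nesting level: O(n) * O(n) [triangular over i] * O(log n) = O(n^2 log n)
Complexity: O(n^2 log n)


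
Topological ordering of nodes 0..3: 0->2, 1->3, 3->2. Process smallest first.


Kahn's algorithm, process smallest node first
Order: [0, 1, 3, 2]


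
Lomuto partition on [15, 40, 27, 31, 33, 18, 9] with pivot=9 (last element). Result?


Elements <= 9 go left of pivot.
Result: [9, 40, 27, 31, 33, 18, 15], pivot at index 0


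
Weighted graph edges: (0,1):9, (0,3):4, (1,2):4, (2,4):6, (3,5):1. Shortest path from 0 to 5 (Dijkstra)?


Dijkstra from 0:
Distances: {0: 0, 1: 9, 2: 13, 3: 4, 4: 19, 5: 5}
Shortest distance to 5 = 5, path = [0, 3, 5]


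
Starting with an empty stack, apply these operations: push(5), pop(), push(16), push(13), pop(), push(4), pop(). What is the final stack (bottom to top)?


push(5) -> [5]
pop() returns 5 -> []
push(16) -> [16]
push(13) -> [16, 13]
pop() returns 13 -> [16]
push(4) -> [16, 4]
pop() returns 4 -> [16]
Final stack (bottom to top): [16]


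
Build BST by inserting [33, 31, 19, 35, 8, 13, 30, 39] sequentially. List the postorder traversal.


Root = 33; build tree by BST insertion.
Postorder traversal: [13, 8, 30, 19, 31, 39, 35, 33]


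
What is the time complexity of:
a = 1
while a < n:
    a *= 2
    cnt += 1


Per nesting level: O(log n) = O(log n)
Complexity: O(log n)


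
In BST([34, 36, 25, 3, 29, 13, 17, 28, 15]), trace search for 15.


BST root = 34
Search for 15: compare at each node
Path: [34, 25, 3, 13, 17, 15]


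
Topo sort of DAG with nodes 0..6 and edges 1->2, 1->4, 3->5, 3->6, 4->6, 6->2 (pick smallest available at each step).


Kahn's algorithm, process smallest node first
Order: [0, 1, 3, 4, 5, 6, 2]


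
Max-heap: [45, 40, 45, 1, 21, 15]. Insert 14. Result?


Append 14: [45, 40, 45, 1, 21, 15, 14]
Bubble up: no swaps needed
Result: [45, 40, 45, 1, 21, 15, 14]


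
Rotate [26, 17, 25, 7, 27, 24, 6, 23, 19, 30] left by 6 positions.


Left rotate by 6: [6, 23, 19, 30, 26, 17, 25, 7, 27, 24]


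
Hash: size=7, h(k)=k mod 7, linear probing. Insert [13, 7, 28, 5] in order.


Insertions: 13->slot 6; 7->slot 0; 28->slot 1; 5->slot 5
Table: [7, 28, None, None, None, 5, 13]


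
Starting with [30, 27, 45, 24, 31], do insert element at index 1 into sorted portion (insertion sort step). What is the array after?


After one pass: [27, 30, 45, 24, 31]


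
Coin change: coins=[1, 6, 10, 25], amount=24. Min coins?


dp[0]=0; dp[i]=1+min(dp[i-c] for c in coins)
...dp[19]=4, dp[20]=2, dp[21]=3, dp[22]=3, dp[23]=4, dp[24]=4
Minimum coins for 24 = 4


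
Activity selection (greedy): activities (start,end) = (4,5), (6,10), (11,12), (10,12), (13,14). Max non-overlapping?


Greedy: pick earliest-ending, then skip overlaps.
Selected (4 activities): [(4, 5), (6, 10), (11, 12), (13, 14)]


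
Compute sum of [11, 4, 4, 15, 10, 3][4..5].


Prefix sums: [0, 11, 15, 19, 34, 44, 47]
Sum[4..5] = prefix[6] - prefix[4] = 47 - 34 = 13


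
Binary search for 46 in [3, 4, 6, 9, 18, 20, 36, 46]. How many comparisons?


Search for 46:
[0,7] mid=3 arr[3]=9
[4,7] mid=5 arr[5]=20
[6,7] mid=6 arr[6]=36
[7,7] mid=7 arr[7]=46
Total: 4 comparisons


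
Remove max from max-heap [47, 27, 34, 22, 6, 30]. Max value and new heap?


Max = 47
Replace root with last, heapify down
Resulting heap: [34, 27, 30, 22, 6]


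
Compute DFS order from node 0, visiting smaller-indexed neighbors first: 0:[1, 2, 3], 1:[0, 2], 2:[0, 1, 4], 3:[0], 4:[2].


DFS stack-based: start with [0]
Visit order: [0, 1, 2, 4, 3]


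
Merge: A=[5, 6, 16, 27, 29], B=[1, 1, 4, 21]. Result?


Compare heads, take smaller each step.
Merged: [1, 1, 4, 5, 6, 16, 21, 27, 29]


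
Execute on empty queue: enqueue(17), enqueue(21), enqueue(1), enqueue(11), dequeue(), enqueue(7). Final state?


enqueue(17) -> [17]
enqueue(21) -> [17, 21]
enqueue(1) -> [17, 21, 1]
enqueue(11) -> [17, 21, 1, 11]
dequeue() returns 17 -> [21, 1, 11]
enqueue(7) -> [21, 1, 11, 7]
Final queue (front to back): [21, 1, 11, 7]


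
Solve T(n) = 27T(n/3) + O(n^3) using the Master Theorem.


a=27, b=3, c=3. log_3(27)=3 = c=3. Case 2: O(n^c log n) = O(n^3 log n)
Complexity: O(n^3 log n)


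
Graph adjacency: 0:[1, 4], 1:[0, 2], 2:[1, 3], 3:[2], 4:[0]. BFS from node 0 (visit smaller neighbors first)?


BFS queue: start with [0]
Visit order: [0, 1, 4, 2, 3]


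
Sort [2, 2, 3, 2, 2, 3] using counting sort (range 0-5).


Count array: [0, 0, 4, 2, 0, 0]
Reconstruct: [2, 2, 2, 2, 3, 3]


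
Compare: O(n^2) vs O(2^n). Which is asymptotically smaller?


quadratic grows slower than exponential
O(n^2) is asymptotically smaller; O(2^n) grows faster


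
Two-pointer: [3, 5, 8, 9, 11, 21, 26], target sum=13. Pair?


Two pointers: lo=0, hi=6
Found pair: (5, 8) summing to 13


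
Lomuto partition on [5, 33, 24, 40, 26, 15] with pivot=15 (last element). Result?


Elements <= 15 go left of pivot.
Result: [5, 15, 24, 40, 26, 33], pivot at index 1


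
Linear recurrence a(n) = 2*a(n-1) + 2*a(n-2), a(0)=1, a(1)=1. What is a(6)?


Build bottom-up:
...a(4)=28, a(5)=76, a(6)=2*76+2*28=208


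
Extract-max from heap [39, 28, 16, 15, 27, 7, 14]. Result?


Max = 39
Replace root with last, heapify down
Resulting heap: [28, 27, 16, 15, 14, 7]


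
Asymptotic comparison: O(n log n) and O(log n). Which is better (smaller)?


logarithmic grows slower than linearithmic
O(log n) is asymptotically smaller; O(n log n) grows faster


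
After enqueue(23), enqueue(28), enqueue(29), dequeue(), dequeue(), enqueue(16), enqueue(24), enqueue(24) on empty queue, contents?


enqueue(23) -> [23]
enqueue(28) -> [23, 28]
enqueue(29) -> [23, 28, 29]
dequeue() returns 23 -> [28, 29]
dequeue() returns 28 -> [29]
enqueue(16) -> [29, 16]
enqueue(24) -> [29, 16, 24]
enqueue(24) -> [29, 16, 24, 24]
Final queue (front to back): [29, 16, 24, 24]


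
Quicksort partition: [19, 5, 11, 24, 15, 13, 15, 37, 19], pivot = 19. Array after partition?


Elements <= 19 go left of pivot.
Result: [19, 5, 11, 15, 13, 15, 19, 37, 24], pivot at index 6


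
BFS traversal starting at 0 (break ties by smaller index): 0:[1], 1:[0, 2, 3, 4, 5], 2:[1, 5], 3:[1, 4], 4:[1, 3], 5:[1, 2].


BFS queue: start with [0]
Visit order: [0, 1, 2, 3, 4, 5]


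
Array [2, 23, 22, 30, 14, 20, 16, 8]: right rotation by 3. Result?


Right rotate by 3: [20, 16, 8, 2, 23, 22, 30, 14]


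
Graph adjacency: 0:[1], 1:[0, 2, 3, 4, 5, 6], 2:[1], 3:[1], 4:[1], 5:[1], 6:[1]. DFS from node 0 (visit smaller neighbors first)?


DFS stack-based: start with [0]
Visit order: [0, 1, 2, 3, 4, 5, 6]


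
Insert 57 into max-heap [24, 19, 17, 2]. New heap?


Append 57: [24, 19, 17, 2, 57]
Bubble up: swap idx 4(57) with idx 1(19); swap idx 1(57) with idx 0(24)
Result: [57, 24, 17, 2, 19]


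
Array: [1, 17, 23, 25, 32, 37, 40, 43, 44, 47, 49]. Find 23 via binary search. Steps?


Search for 23:
[0,10] mid=5 arr[5]=37
[0,4] mid=2 arr[2]=23
Total: 2 comparisons


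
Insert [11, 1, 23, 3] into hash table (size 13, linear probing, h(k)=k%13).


Insertions: 11->slot 11; 1->slot 1; 23->slot 10; 3->slot 3
Table: [None, 1, None, 3, None, None, None, None, None, None, 23, 11, None]


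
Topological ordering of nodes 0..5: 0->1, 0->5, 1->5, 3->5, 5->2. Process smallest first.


Kahn's algorithm, process smallest node first
Order: [0, 1, 3, 4, 5, 2]


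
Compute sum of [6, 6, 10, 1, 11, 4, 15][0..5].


Prefix sums: [0, 6, 12, 22, 23, 34, 38, 53]
Sum[0..5] = prefix[6] - prefix[0] = 38 - 0 = 38


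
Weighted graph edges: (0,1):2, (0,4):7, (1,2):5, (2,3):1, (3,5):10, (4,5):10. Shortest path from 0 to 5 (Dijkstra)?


Dijkstra from 0:
Distances: {0: 0, 1: 2, 2: 7, 3: 8, 4: 7, 5: 17}
Shortest distance to 5 = 17, path = [0, 4, 5]


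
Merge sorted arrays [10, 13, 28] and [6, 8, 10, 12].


Compare heads, take smaller each step.
Merged: [6, 8, 10, 10, 12, 13, 28]


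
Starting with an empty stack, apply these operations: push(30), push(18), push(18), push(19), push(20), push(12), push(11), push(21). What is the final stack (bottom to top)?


push(30) -> [30]
push(18) -> [30, 18]
push(18) -> [30, 18, 18]
push(19) -> [30, 18, 18, 19]
push(20) -> [30, 18, 18, 19, 20]
push(12) -> [30, 18, 18, 19, 20, 12]
push(11) -> [30, 18, 18, 19, 20, 12, 11]
push(21) -> [30, 18, 18, 19, 20, 12, 11, 21]
Final stack (bottom to top): [30, 18, 18, 19, 20, 12, 11, 21]


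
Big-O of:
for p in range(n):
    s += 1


Per nesting level: O(n) = O(n)
Complexity: O(n)


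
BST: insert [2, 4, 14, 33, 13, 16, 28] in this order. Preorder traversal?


Root = 2; build tree by BST insertion.
Preorder traversal: [2, 4, 14, 13, 33, 16, 28]


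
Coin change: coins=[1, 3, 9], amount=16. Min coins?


dp[0]=0; dp[i]=1+min(dp[i-c] for c in coins)
...dp[11]=3, dp[12]=2, dp[13]=3, dp[14]=4, dp[15]=3, dp[16]=4
Minimum coins for 16 = 4


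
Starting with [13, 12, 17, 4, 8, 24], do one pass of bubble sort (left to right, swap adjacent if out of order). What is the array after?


After one pass: [12, 13, 4, 8, 17, 24]


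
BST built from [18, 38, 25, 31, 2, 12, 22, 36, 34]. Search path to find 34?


BST root = 18
Search for 34: compare at each node
Path: [18, 38, 25, 31, 36, 34]


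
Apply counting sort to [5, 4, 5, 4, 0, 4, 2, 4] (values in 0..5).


Count array: [1, 0, 1, 0, 4, 2]
Reconstruct: [0, 2, 4, 4, 4, 4, 5, 5]


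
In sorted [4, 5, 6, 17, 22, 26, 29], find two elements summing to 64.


Two pointers: lo=0, hi=6
No pair sums to 64


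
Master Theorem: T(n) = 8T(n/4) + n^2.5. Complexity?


a=8, b=4, c=2.5. log_4(8)=1.5 < c=2.5. Case 3: O(n^c) = O(n^2.500)
Complexity: O(n^2.500)


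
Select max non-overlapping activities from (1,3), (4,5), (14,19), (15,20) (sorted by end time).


Greedy: pick earliest-ending, then skip overlaps.
Selected (3 activities): [(1, 3), (4, 5), (14, 19)]


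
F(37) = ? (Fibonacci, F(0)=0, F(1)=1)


F(n)=F(n-1)+F(n-2)
...F(35)=9227465, F(36)=14930352, F(37)=24157817


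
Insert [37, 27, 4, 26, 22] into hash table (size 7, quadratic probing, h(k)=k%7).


Insertions: 37->slot 2; 27->slot 6; 4->slot 4; 26->slot 5; 22->slot 1
Table: [None, 22, 37, None, 4, 26, 27]


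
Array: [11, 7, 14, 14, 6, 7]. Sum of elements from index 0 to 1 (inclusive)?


Prefix sums: [0, 11, 18, 32, 46, 52, 59]
Sum[0..1] = prefix[2] - prefix[0] = 18 - 0 = 18


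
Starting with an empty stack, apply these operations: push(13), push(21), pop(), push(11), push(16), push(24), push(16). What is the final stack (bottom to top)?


push(13) -> [13]
push(21) -> [13, 21]
pop() returns 21 -> [13]
push(11) -> [13, 11]
push(16) -> [13, 11, 16]
push(24) -> [13, 11, 16, 24]
push(16) -> [13, 11, 16, 24, 16]
Final stack (bottom to top): [13, 11, 16, 24, 16]


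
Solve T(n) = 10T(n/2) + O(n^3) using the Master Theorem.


a=10, b=2, c=3. log_2(10)=3.322 > c=3. Case 1: O(n^log_b(a)) = O(n^3.322)
Complexity: O(n^3.322)


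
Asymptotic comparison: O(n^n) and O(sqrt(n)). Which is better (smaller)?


sublinear grows slower than n^n
O(sqrt(n)) is asymptotically smaller; O(n^n) grows faster


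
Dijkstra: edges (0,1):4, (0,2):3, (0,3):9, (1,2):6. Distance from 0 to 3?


Dijkstra from 0:
Distances: {0: 0, 1: 4, 2: 3, 3: 9}
Shortest distance to 3 = 9, path = [0, 3]


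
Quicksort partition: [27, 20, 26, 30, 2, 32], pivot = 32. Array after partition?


Elements <= 32 go left of pivot.
Result: [27, 20, 26, 30, 2, 32], pivot at index 5


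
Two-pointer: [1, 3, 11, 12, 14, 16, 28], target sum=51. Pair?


Two pointers: lo=0, hi=6
No pair sums to 51


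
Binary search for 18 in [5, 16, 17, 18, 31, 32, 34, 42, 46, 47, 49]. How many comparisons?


Search for 18:
[0,10] mid=5 arr[5]=32
[0,4] mid=2 arr[2]=17
[3,4] mid=3 arr[3]=18
Total: 3 comparisons


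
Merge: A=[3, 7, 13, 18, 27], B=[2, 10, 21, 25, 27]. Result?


Compare heads, take smaller each step.
Merged: [2, 3, 7, 10, 13, 18, 21, 25, 27, 27]


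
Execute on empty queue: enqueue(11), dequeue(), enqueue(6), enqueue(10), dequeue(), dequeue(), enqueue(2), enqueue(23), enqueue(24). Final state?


enqueue(11) -> [11]
dequeue() returns 11 -> []
enqueue(6) -> [6]
enqueue(10) -> [6, 10]
dequeue() returns 6 -> [10]
dequeue() returns 10 -> []
enqueue(2) -> [2]
enqueue(23) -> [2, 23]
enqueue(24) -> [2, 23, 24]
Final queue (front to back): [2, 23, 24]


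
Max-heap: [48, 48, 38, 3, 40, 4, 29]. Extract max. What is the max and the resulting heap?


Max = 48
Replace root with last, heapify down
Resulting heap: [48, 40, 38, 3, 29, 4]


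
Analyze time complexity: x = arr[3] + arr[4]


Analysis: constant-time operation, no loop
Complexity: O(1)


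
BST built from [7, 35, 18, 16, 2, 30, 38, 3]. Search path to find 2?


BST root = 7
Search for 2: compare at each node
Path: [7, 2]


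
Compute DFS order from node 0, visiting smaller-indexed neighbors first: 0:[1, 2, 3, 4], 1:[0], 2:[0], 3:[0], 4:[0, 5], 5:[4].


DFS stack-based: start with [0]
Visit order: [0, 1, 2, 3, 4, 5]


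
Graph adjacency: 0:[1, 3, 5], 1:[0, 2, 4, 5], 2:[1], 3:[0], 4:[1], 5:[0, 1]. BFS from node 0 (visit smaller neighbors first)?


BFS queue: start with [0]
Visit order: [0, 1, 3, 5, 2, 4]


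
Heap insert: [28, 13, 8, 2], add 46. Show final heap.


Append 46: [28, 13, 8, 2, 46]
Bubble up: swap idx 4(46) with idx 1(13); swap idx 1(46) with idx 0(28)
Result: [46, 28, 8, 2, 13]


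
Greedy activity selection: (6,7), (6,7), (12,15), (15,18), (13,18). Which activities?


Greedy: pick earliest-ending, then skip overlaps.
Selected (3 activities): [(6, 7), (12, 15), (15, 18)]


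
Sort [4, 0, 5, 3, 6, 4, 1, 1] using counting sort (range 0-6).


Count array: [1, 2, 0, 1, 2, 1, 1]
Reconstruct: [0, 1, 1, 3, 4, 4, 5, 6]


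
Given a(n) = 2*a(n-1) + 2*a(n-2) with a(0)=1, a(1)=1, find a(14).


Build bottom-up:
...a(12)=86464, a(13)=236224, a(14)=2*236224+2*86464=645376


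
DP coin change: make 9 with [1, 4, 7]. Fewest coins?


dp[0]=0; dp[i]=1+min(dp[i-c] for c in coins)
...dp[4]=1, dp[5]=2, dp[6]=3, dp[7]=1, dp[8]=2, dp[9]=3
Minimum coins for 9 = 3


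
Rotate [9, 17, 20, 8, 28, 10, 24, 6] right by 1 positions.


Right rotate by 1: [6, 9, 17, 20, 8, 28, 10, 24]


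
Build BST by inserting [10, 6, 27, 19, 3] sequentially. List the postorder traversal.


Root = 10; build tree by BST insertion.
Postorder traversal: [3, 6, 19, 27, 10]


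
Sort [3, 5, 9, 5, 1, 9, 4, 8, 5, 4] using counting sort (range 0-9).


Count array: [0, 1, 0, 1, 2, 3, 0, 0, 1, 2]
Reconstruct: [1, 3, 4, 4, 5, 5, 5, 8, 9, 9]


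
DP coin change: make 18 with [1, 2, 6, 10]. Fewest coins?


dp[0]=0; dp[i]=1+min(dp[i-c] for c in coins)
...dp[13]=3, dp[14]=3, dp[15]=4, dp[16]=2, dp[17]=3, dp[18]=3
Minimum coins for 18 = 3


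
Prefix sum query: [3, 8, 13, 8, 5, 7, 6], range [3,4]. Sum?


Prefix sums: [0, 3, 11, 24, 32, 37, 44, 50]
Sum[3..4] = prefix[5] - prefix[3] = 37 - 24 = 13


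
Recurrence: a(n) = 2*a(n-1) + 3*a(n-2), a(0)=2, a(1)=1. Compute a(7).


Build bottom-up:
...a(5)=181, a(6)=548, a(7)=2*548+3*181=1639


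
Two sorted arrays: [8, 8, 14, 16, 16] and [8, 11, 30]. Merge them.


Compare heads, take smaller each step.
Merged: [8, 8, 8, 11, 14, 16, 16, 30]


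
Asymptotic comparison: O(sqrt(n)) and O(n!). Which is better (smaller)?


sublinear grows slower than factorial
O(sqrt(n)) is asymptotically smaller; O(n!) grows faster


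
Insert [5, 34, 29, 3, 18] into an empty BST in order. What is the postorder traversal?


Root = 5; build tree by BST insertion.
Postorder traversal: [3, 18, 29, 34, 5]


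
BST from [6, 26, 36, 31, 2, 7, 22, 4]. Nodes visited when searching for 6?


BST root = 6
Search for 6: compare at each node
Path: [6]


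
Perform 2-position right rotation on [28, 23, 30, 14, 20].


Right rotate by 2: [14, 20, 28, 23, 30]


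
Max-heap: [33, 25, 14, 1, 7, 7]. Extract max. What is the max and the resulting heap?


Max = 33
Replace root with last, heapify down
Resulting heap: [25, 7, 14, 1, 7]


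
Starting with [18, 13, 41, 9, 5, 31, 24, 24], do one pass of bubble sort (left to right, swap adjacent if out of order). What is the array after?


After one pass: [13, 18, 9, 5, 31, 24, 24, 41]


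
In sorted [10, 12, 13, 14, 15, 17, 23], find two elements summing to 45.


Two pointers: lo=0, hi=6
No pair sums to 45


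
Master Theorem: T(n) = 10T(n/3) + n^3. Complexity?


a=10, b=3, c=3. log_3(10)=2.096 < c=3. Case 3: O(n^c) = O(n^3)
Complexity: O(n^3)


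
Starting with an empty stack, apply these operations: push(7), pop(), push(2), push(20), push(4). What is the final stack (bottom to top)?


push(7) -> [7]
pop() returns 7 -> []
push(2) -> [2]
push(20) -> [2, 20]
push(4) -> [2, 20, 4]
Final stack (bottom to top): [2, 20, 4]


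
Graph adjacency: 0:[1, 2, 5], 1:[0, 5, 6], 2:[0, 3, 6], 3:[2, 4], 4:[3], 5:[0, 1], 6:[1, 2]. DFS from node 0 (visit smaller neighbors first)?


DFS stack-based: start with [0]
Visit order: [0, 1, 5, 6, 2, 3, 4]


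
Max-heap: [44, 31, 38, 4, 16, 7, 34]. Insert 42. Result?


Append 42: [44, 31, 38, 4, 16, 7, 34, 42]
Bubble up: swap idx 7(42) with idx 3(4); swap idx 3(42) with idx 1(31)
Result: [44, 42, 38, 31, 16, 7, 34, 4]


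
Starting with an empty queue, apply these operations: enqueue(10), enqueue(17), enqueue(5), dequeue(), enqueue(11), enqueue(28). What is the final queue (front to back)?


enqueue(10) -> [10]
enqueue(17) -> [10, 17]
enqueue(5) -> [10, 17, 5]
dequeue() returns 10 -> [17, 5]
enqueue(11) -> [17, 5, 11]
enqueue(28) -> [17, 5, 11, 28]
Final queue (front to back): [17, 5, 11, 28]


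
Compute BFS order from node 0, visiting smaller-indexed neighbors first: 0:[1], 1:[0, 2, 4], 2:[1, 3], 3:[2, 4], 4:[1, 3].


BFS queue: start with [0]
Visit order: [0, 1, 2, 4, 3]


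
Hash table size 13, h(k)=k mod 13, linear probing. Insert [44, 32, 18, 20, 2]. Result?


Insertions: 44->slot 5; 32->slot 6; 18->slot 7; 20->slot 8; 2->slot 2
Table: [None, None, 2, None, None, 44, 32, 18, 20, None, None, None, None]


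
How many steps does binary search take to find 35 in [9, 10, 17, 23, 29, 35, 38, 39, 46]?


Search for 35:
[0,8] mid=4 arr[4]=29
[5,8] mid=6 arr[6]=38
[5,5] mid=5 arr[5]=35
Total: 3 comparisons


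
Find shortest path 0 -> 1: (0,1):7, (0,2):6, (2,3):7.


Dijkstra from 0:
Distances: {0: 0, 1: 7, 2: 6, 3: 13}
Shortest distance to 1 = 7, path = [0, 1]


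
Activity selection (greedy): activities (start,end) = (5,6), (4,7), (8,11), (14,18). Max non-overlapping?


Greedy: pick earliest-ending, then skip overlaps.
Selected (3 activities): [(5, 6), (8, 11), (14, 18)]


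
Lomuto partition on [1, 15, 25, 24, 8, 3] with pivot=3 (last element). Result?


Elements <= 3 go left of pivot.
Result: [1, 3, 25, 24, 8, 15], pivot at index 1


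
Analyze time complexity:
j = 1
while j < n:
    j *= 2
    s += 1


Per nesting level: O(log n) = O(log n)
Complexity: O(log n)


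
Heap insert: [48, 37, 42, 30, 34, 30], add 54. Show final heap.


Append 54: [48, 37, 42, 30, 34, 30, 54]
Bubble up: swap idx 6(54) with idx 2(42); swap idx 2(54) with idx 0(48)
Result: [54, 37, 48, 30, 34, 30, 42]


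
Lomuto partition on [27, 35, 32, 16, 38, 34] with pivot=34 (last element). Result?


Elements <= 34 go left of pivot.
Result: [27, 32, 16, 34, 38, 35], pivot at index 3


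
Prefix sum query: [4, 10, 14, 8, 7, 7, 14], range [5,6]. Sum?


Prefix sums: [0, 4, 14, 28, 36, 43, 50, 64]
Sum[5..6] = prefix[7] - prefix[5] = 64 - 43 = 21


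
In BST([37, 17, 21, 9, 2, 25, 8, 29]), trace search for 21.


BST root = 37
Search for 21: compare at each node
Path: [37, 17, 21]


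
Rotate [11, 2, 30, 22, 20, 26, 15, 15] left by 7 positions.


Left rotate by 7: [15, 11, 2, 30, 22, 20, 26, 15]


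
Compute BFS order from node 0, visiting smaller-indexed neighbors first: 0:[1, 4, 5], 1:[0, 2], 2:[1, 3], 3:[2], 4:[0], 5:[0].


BFS queue: start with [0]
Visit order: [0, 1, 4, 5, 2, 3]


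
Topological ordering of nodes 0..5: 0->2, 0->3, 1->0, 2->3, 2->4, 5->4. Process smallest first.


Kahn's algorithm, process smallest node first
Order: [1, 0, 2, 3, 5, 4]


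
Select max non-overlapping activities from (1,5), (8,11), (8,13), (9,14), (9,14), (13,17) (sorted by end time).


Greedy: pick earliest-ending, then skip overlaps.
Selected (3 activities): [(1, 5), (8, 11), (13, 17)]


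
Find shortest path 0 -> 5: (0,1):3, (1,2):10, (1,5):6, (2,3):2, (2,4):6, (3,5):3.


Dijkstra from 0:
Distances: {0: 0, 1: 3, 2: 13, 3: 12, 4: 19, 5: 9}
Shortest distance to 5 = 9, path = [0, 1, 5]


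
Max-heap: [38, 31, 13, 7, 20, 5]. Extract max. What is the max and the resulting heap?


Max = 38
Replace root with last, heapify down
Resulting heap: [31, 20, 13, 7, 5]


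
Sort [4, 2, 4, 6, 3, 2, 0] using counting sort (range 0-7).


Count array: [1, 0, 2, 1, 2, 0, 1, 0]
Reconstruct: [0, 2, 2, 3, 4, 4, 6]


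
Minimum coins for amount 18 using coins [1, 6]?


dp[0]=0; dp[i]=1+min(dp[i-c] for c in coins)
...dp[13]=3, dp[14]=4, dp[15]=5, dp[16]=6, dp[17]=7, dp[18]=3
Minimum coins for 18 = 3


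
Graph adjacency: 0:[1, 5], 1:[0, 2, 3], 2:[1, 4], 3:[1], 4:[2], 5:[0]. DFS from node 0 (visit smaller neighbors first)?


DFS stack-based: start with [0]
Visit order: [0, 1, 2, 4, 3, 5]


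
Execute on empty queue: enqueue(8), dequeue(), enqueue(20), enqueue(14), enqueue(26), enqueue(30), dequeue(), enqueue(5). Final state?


enqueue(8) -> [8]
dequeue() returns 8 -> []
enqueue(20) -> [20]
enqueue(14) -> [20, 14]
enqueue(26) -> [20, 14, 26]
enqueue(30) -> [20, 14, 26, 30]
dequeue() returns 20 -> [14, 26, 30]
enqueue(5) -> [14, 26, 30, 5]
Final queue (front to back): [14, 26, 30, 5]
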